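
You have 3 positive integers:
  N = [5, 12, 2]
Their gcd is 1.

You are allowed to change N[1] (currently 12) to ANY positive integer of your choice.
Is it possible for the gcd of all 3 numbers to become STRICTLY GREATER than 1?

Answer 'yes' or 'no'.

Answer: no

Derivation:
Current gcd = 1
gcd of all OTHER numbers (without N[1]=12): gcd([5, 2]) = 1
The new gcd after any change is gcd(1, new_value).
This can be at most 1.
Since 1 = old gcd 1, the gcd can only stay the same or decrease.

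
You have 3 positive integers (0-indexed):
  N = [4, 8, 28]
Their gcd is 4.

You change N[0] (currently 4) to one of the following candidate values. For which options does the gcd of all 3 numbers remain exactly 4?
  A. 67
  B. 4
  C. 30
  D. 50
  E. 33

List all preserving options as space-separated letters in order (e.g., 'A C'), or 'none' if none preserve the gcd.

Old gcd = 4; gcd of others (without N[0]) = 4
New gcd for candidate v: gcd(4, v). Preserves old gcd iff gcd(4, v) = 4.
  Option A: v=67, gcd(4,67)=1 -> changes
  Option B: v=4, gcd(4,4)=4 -> preserves
  Option C: v=30, gcd(4,30)=2 -> changes
  Option D: v=50, gcd(4,50)=2 -> changes
  Option E: v=33, gcd(4,33)=1 -> changes

Answer: B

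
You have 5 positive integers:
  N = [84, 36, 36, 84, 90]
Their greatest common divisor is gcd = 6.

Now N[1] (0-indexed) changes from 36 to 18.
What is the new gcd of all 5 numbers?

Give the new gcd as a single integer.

Answer: 6

Derivation:
Numbers: [84, 36, 36, 84, 90], gcd = 6
Change: index 1, 36 -> 18
gcd of the OTHER numbers (without index 1): gcd([84, 36, 84, 90]) = 6
New gcd = gcd(g_others, new_val) = gcd(6, 18) = 6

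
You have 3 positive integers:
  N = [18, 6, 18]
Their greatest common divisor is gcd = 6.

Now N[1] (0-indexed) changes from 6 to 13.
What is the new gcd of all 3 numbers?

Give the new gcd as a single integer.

Answer: 1

Derivation:
Numbers: [18, 6, 18], gcd = 6
Change: index 1, 6 -> 13
gcd of the OTHER numbers (without index 1): gcd([18, 18]) = 18
New gcd = gcd(g_others, new_val) = gcd(18, 13) = 1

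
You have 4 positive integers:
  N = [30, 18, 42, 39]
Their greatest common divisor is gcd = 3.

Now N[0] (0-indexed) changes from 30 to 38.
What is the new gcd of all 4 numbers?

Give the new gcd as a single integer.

Numbers: [30, 18, 42, 39], gcd = 3
Change: index 0, 30 -> 38
gcd of the OTHER numbers (without index 0): gcd([18, 42, 39]) = 3
New gcd = gcd(g_others, new_val) = gcd(3, 38) = 1

Answer: 1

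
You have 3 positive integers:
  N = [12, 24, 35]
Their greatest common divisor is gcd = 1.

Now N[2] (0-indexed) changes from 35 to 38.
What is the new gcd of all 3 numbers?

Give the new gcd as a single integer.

Numbers: [12, 24, 35], gcd = 1
Change: index 2, 35 -> 38
gcd of the OTHER numbers (without index 2): gcd([12, 24]) = 12
New gcd = gcd(g_others, new_val) = gcd(12, 38) = 2

Answer: 2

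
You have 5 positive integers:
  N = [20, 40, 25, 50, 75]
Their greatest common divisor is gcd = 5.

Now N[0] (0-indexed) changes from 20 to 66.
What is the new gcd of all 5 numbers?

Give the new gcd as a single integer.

Answer: 1

Derivation:
Numbers: [20, 40, 25, 50, 75], gcd = 5
Change: index 0, 20 -> 66
gcd of the OTHER numbers (without index 0): gcd([40, 25, 50, 75]) = 5
New gcd = gcd(g_others, new_val) = gcd(5, 66) = 1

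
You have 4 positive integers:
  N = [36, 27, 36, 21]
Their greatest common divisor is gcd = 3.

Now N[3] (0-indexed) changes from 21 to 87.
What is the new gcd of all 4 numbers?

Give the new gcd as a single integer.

Numbers: [36, 27, 36, 21], gcd = 3
Change: index 3, 21 -> 87
gcd of the OTHER numbers (without index 3): gcd([36, 27, 36]) = 9
New gcd = gcd(g_others, new_val) = gcd(9, 87) = 3

Answer: 3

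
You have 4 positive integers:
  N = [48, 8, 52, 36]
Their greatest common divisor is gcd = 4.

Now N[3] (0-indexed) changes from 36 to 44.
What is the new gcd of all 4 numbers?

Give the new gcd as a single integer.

Numbers: [48, 8, 52, 36], gcd = 4
Change: index 3, 36 -> 44
gcd of the OTHER numbers (without index 3): gcd([48, 8, 52]) = 4
New gcd = gcd(g_others, new_val) = gcd(4, 44) = 4

Answer: 4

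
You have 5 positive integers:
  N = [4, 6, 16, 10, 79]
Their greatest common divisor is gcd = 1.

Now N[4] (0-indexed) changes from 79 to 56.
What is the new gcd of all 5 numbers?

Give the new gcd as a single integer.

Numbers: [4, 6, 16, 10, 79], gcd = 1
Change: index 4, 79 -> 56
gcd of the OTHER numbers (without index 4): gcd([4, 6, 16, 10]) = 2
New gcd = gcd(g_others, new_val) = gcd(2, 56) = 2

Answer: 2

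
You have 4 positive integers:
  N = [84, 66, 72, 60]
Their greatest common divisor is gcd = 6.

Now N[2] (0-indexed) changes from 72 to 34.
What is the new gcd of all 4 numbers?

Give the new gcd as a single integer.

Numbers: [84, 66, 72, 60], gcd = 6
Change: index 2, 72 -> 34
gcd of the OTHER numbers (without index 2): gcd([84, 66, 60]) = 6
New gcd = gcd(g_others, new_val) = gcd(6, 34) = 2

Answer: 2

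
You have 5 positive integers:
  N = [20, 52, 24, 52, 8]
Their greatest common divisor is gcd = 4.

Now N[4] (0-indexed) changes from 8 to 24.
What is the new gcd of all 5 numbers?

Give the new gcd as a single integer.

Answer: 4

Derivation:
Numbers: [20, 52, 24, 52, 8], gcd = 4
Change: index 4, 8 -> 24
gcd of the OTHER numbers (without index 4): gcd([20, 52, 24, 52]) = 4
New gcd = gcd(g_others, new_val) = gcd(4, 24) = 4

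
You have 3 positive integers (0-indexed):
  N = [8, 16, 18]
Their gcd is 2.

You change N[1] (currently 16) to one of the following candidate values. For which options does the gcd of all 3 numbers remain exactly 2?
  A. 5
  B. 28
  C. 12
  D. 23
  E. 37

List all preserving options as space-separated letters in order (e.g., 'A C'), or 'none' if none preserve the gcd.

Answer: B C

Derivation:
Old gcd = 2; gcd of others (without N[1]) = 2
New gcd for candidate v: gcd(2, v). Preserves old gcd iff gcd(2, v) = 2.
  Option A: v=5, gcd(2,5)=1 -> changes
  Option B: v=28, gcd(2,28)=2 -> preserves
  Option C: v=12, gcd(2,12)=2 -> preserves
  Option D: v=23, gcd(2,23)=1 -> changes
  Option E: v=37, gcd(2,37)=1 -> changes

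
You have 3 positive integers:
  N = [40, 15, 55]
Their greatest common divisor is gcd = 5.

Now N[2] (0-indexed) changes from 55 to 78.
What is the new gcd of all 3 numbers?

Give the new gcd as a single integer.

Numbers: [40, 15, 55], gcd = 5
Change: index 2, 55 -> 78
gcd of the OTHER numbers (without index 2): gcd([40, 15]) = 5
New gcd = gcd(g_others, new_val) = gcd(5, 78) = 1

Answer: 1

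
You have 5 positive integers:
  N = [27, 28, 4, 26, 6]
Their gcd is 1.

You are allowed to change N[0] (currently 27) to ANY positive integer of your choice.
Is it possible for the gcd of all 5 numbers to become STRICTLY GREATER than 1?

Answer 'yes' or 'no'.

Answer: yes

Derivation:
Current gcd = 1
gcd of all OTHER numbers (without N[0]=27): gcd([28, 4, 26, 6]) = 2
The new gcd after any change is gcd(2, new_value).
This can be at most 2.
Since 2 > old gcd 1, the gcd CAN increase (e.g., set N[0] = 2).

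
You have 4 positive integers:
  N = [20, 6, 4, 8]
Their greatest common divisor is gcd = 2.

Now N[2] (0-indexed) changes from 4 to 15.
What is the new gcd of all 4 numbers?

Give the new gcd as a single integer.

Numbers: [20, 6, 4, 8], gcd = 2
Change: index 2, 4 -> 15
gcd of the OTHER numbers (without index 2): gcd([20, 6, 8]) = 2
New gcd = gcd(g_others, new_val) = gcd(2, 15) = 1

Answer: 1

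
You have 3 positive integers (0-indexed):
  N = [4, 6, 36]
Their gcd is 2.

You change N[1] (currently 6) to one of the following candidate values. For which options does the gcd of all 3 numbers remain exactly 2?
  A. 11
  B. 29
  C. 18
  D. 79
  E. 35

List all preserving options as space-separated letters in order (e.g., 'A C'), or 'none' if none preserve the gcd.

Answer: C

Derivation:
Old gcd = 2; gcd of others (without N[1]) = 4
New gcd for candidate v: gcd(4, v). Preserves old gcd iff gcd(4, v) = 2.
  Option A: v=11, gcd(4,11)=1 -> changes
  Option B: v=29, gcd(4,29)=1 -> changes
  Option C: v=18, gcd(4,18)=2 -> preserves
  Option D: v=79, gcd(4,79)=1 -> changes
  Option E: v=35, gcd(4,35)=1 -> changes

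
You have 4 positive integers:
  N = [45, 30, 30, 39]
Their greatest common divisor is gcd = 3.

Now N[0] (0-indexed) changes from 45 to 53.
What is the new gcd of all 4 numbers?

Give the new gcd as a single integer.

Answer: 1

Derivation:
Numbers: [45, 30, 30, 39], gcd = 3
Change: index 0, 45 -> 53
gcd of the OTHER numbers (without index 0): gcd([30, 30, 39]) = 3
New gcd = gcd(g_others, new_val) = gcd(3, 53) = 1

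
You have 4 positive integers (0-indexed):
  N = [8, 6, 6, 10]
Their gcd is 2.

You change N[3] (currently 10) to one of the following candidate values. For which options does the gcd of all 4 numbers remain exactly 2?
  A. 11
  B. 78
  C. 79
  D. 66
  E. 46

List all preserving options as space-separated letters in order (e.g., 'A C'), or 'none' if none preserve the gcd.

Answer: B D E

Derivation:
Old gcd = 2; gcd of others (without N[3]) = 2
New gcd for candidate v: gcd(2, v). Preserves old gcd iff gcd(2, v) = 2.
  Option A: v=11, gcd(2,11)=1 -> changes
  Option B: v=78, gcd(2,78)=2 -> preserves
  Option C: v=79, gcd(2,79)=1 -> changes
  Option D: v=66, gcd(2,66)=2 -> preserves
  Option E: v=46, gcd(2,46)=2 -> preserves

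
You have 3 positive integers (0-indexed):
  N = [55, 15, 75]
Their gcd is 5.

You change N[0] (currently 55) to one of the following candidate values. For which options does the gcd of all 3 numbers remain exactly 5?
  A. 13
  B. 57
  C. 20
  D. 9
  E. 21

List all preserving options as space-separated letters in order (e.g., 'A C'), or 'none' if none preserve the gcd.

Old gcd = 5; gcd of others (without N[0]) = 15
New gcd for candidate v: gcd(15, v). Preserves old gcd iff gcd(15, v) = 5.
  Option A: v=13, gcd(15,13)=1 -> changes
  Option B: v=57, gcd(15,57)=3 -> changes
  Option C: v=20, gcd(15,20)=5 -> preserves
  Option D: v=9, gcd(15,9)=3 -> changes
  Option E: v=21, gcd(15,21)=3 -> changes

Answer: C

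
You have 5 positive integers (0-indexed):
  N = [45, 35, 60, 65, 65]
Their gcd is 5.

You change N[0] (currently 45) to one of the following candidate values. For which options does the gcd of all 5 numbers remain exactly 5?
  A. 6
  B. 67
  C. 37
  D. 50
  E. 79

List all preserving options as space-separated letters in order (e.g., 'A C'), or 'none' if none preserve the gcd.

Answer: D

Derivation:
Old gcd = 5; gcd of others (without N[0]) = 5
New gcd for candidate v: gcd(5, v). Preserves old gcd iff gcd(5, v) = 5.
  Option A: v=6, gcd(5,6)=1 -> changes
  Option B: v=67, gcd(5,67)=1 -> changes
  Option C: v=37, gcd(5,37)=1 -> changes
  Option D: v=50, gcd(5,50)=5 -> preserves
  Option E: v=79, gcd(5,79)=1 -> changes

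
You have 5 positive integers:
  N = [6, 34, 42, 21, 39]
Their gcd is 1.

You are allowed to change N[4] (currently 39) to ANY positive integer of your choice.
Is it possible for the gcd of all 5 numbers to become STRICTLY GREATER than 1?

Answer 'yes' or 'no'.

Current gcd = 1
gcd of all OTHER numbers (without N[4]=39): gcd([6, 34, 42, 21]) = 1
The new gcd after any change is gcd(1, new_value).
This can be at most 1.
Since 1 = old gcd 1, the gcd can only stay the same or decrease.

Answer: no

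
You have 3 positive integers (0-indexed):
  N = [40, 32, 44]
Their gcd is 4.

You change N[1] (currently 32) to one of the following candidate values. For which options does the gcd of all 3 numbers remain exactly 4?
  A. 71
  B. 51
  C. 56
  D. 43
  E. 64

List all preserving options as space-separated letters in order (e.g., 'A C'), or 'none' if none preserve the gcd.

Answer: C E

Derivation:
Old gcd = 4; gcd of others (without N[1]) = 4
New gcd for candidate v: gcd(4, v). Preserves old gcd iff gcd(4, v) = 4.
  Option A: v=71, gcd(4,71)=1 -> changes
  Option B: v=51, gcd(4,51)=1 -> changes
  Option C: v=56, gcd(4,56)=4 -> preserves
  Option D: v=43, gcd(4,43)=1 -> changes
  Option E: v=64, gcd(4,64)=4 -> preserves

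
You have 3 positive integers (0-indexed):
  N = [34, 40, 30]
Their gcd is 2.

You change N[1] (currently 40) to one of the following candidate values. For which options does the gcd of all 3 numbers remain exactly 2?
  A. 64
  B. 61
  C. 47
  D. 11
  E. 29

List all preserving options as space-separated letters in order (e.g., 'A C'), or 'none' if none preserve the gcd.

Old gcd = 2; gcd of others (without N[1]) = 2
New gcd for candidate v: gcd(2, v). Preserves old gcd iff gcd(2, v) = 2.
  Option A: v=64, gcd(2,64)=2 -> preserves
  Option B: v=61, gcd(2,61)=1 -> changes
  Option C: v=47, gcd(2,47)=1 -> changes
  Option D: v=11, gcd(2,11)=1 -> changes
  Option E: v=29, gcd(2,29)=1 -> changes

Answer: A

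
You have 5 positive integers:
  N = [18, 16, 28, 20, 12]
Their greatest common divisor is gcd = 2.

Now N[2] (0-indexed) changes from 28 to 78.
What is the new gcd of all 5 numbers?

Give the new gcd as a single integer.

Numbers: [18, 16, 28, 20, 12], gcd = 2
Change: index 2, 28 -> 78
gcd of the OTHER numbers (without index 2): gcd([18, 16, 20, 12]) = 2
New gcd = gcd(g_others, new_val) = gcd(2, 78) = 2

Answer: 2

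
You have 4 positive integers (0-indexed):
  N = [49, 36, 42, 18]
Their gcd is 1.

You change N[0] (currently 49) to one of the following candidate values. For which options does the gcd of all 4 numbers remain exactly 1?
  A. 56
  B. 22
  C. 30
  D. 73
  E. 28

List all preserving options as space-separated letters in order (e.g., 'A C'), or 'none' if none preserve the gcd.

Old gcd = 1; gcd of others (without N[0]) = 6
New gcd for candidate v: gcd(6, v). Preserves old gcd iff gcd(6, v) = 1.
  Option A: v=56, gcd(6,56)=2 -> changes
  Option B: v=22, gcd(6,22)=2 -> changes
  Option C: v=30, gcd(6,30)=6 -> changes
  Option D: v=73, gcd(6,73)=1 -> preserves
  Option E: v=28, gcd(6,28)=2 -> changes

Answer: D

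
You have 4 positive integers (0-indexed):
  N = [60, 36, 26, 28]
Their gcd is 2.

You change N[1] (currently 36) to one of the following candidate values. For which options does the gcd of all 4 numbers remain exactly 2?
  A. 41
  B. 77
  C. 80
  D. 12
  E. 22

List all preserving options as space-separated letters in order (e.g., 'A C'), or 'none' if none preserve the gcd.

Old gcd = 2; gcd of others (without N[1]) = 2
New gcd for candidate v: gcd(2, v). Preserves old gcd iff gcd(2, v) = 2.
  Option A: v=41, gcd(2,41)=1 -> changes
  Option B: v=77, gcd(2,77)=1 -> changes
  Option C: v=80, gcd(2,80)=2 -> preserves
  Option D: v=12, gcd(2,12)=2 -> preserves
  Option E: v=22, gcd(2,22)=2 -> preserves

Answer: C D E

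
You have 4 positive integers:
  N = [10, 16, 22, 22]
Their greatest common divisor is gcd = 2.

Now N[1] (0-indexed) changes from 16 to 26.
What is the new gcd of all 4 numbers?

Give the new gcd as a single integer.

Answer: 2

Derivation:
Numbers: [10, 16, 22, 22], gcd = 2
Change: index 1, 16 -> 26
gcd of the OTHER numbers (without index 1): gcd([10, 22, 22]) = 2
New gcd = gcd(g_others, new_val) = gcd(2, 26) = 2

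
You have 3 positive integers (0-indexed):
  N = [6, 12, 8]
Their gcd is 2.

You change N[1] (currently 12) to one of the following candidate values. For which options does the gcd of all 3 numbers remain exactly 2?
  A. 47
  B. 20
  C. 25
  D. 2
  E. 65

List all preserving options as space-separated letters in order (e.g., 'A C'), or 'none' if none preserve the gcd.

Answer: B D

Derivation:
Old gcd = 2; gcd of others (without N[1]) = 2
New gcd for candidate v: gcd(2, v). Preserves old gcd iff gcd(2, v) = 2.
  Option A: v=47, gcd(2,47)=1 -> changes
  Option B: v=20, gcd(2,20)=2 -> preserves
  Option C: v=25, gcd(2,25)=1 -> changes
  Option D: v=2, gcd(2,2)=2 -> preserves
  Option E: v=65, gcd(2,65)=1 -> changes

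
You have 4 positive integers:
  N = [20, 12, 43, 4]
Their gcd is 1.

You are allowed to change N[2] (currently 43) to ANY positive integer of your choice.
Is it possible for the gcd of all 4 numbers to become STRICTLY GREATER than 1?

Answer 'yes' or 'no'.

Answer: yes

Derivation:
Current gcd = 1
gcd of all OTHER numbers (without N[2]=43): gcd([20, 12, 4]) = 4
The new gcd after any change is gcd(4, new_value).
This can be at most 4.
Since 4 > old gcd 1, the gcd CAN increase (e.g., set N[2] = 4).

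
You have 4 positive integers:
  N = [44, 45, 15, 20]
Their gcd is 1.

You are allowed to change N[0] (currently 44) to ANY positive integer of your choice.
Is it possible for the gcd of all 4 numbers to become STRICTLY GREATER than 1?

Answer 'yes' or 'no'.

Answer: yes

Derivation:
Current gcd = 1
gcd of all OTHER numbers (without N[0]=44): gcd([45, 15, 20]) = 5
The new gcd after any change is gcd(5, new_value).
This can be at most 5.
Since 5 > old gcd 1, the gcd CAN increase (e.g., set N[0] = 5).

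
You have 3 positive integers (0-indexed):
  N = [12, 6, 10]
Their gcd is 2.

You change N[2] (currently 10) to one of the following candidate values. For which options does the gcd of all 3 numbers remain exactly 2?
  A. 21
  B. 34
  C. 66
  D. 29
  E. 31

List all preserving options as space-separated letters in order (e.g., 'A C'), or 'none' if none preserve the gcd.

Answer: B

Derivation:
Old gcd = 2; gcd of others (without N[2]) = 6
New gcd for candidate v: gcd(6, v). Preserves old gcd iff gcd(6, v) = 2.
  Option A: v=21, gcd(6,21)=3 -> changes
  Option B: v=34, gcd(6,34)=2 -> preserves
  Option C: v=66, gcd(6,66)=6 -> changes
  Option D: v=29, gcd(6,29)=1 -> changes
  Option E: v=31, gcd(6,31)=1 -> changes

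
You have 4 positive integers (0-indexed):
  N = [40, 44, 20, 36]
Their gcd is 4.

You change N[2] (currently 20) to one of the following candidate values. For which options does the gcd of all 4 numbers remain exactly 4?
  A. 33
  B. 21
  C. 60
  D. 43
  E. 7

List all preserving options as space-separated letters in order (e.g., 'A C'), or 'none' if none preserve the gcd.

Answer: C

Derivation:
Old gcd = 4; gcd of others (without N[2]) = 4
New gcd for candidate v: gcd(4, v). Preserves old gcd iff gcd(4, v) = 4.
  Option A: v=33, gcd(4,33)=1 -> changes
  Option B: v=21, gcd(4,21)=1 -> changes
  Option C: v=60, gcd(4,60)=4 -> preserves
  Option D: v=43, gcd(4,43)=1 -> changes
  Option E: v=7, gcd(4,7)=1 -> changes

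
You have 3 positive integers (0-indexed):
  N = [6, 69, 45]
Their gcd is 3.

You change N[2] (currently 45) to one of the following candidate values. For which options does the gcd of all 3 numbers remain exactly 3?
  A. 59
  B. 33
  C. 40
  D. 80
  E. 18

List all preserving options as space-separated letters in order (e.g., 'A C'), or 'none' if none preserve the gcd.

Old gcd = 3; gcd of others (without N[2]) = 3
New gcd for candidate v: gcd(3, v). Preserves old gcd iff gcd(3, v) = 3.
  Option A: v=59, gcd(3,59)=1 -> changes
  Option B: v=33, gcd(3,33)=3 -> preserves
  Option C: v=40, gcd(3,40)=1 -> changes
  Option D: v=80, gcd(3,80)=1 -> changes
  Option E: v=18, gcd(3,18)=3 -> preserves

Answer: B E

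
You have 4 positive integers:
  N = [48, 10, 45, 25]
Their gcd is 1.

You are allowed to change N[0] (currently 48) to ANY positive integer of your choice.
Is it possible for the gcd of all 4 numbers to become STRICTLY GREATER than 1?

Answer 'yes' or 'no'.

Current gcd = 1
gcd of all OTHER numbers (without N[0]=48): gcd([10, 45, 25]) = 5
The new gcd after any change is gcd(5, new_value).
This can be at most 5.
Since 5 > old gcd 1, the gcd CAN increase (e.g., set N[0] = 5).

Answer: yes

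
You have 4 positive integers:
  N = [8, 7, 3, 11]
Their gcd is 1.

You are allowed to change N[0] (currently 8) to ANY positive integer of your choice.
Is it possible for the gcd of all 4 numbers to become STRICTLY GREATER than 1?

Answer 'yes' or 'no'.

Answer: no

Derivation:
Current gcd = 1
gcd of all OTHER numbers (without N[0]=8): gcd([7, 3, 11]) = 1
The new gcd after any change is gcd(1, new_value).
This can be at most 1.
Since 1 = old gcd 1, the gcd can only stay the same or decrease.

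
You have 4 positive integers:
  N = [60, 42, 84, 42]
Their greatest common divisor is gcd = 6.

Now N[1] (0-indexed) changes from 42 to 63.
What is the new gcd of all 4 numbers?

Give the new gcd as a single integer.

Numbers: [60, 42, 84, 42], gcd = 6
Change: index 1, 42 -> 63
gcd of the OTHER numbers (without index 1): gcd([60, 84, 42]) = 6
New gcd = gcd(g_others, new_val) = gcd(6, 63) = 3

Answer: 3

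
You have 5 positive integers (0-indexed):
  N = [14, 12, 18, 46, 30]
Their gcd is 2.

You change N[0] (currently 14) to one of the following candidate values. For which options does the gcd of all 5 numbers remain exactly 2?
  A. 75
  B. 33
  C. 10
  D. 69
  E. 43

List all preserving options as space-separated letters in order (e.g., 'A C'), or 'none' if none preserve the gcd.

Answer: C

Derivation:
Old gcd = 2; gcd of others (without N[0]) = 2
New gcd for candidate v: gcd(2, v). Preserves old gcd iff gcd(2, v) = 2.
  Option A: v=75, gcd(2,75)=1 -> changes
  Option B: v=33, gcd(2,33)=1 -> changes
  Option C: v=10, gcd(2,10)=2 -> preserves
  Option D: v=69, gcd(2,69)=1 -> changes
  Option E: v=43, gcd(2,43)=1 -> changes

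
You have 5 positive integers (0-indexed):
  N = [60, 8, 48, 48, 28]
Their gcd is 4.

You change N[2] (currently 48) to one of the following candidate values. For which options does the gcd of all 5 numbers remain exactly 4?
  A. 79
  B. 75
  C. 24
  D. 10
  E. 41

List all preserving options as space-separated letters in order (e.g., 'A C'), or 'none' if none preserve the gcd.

Answer: C

Derivation:
Old gcd = 4; gcd of others (without N[2]) = 4
New gcd for candidate v: gcd(4, v). Preserves old gcd iff gcd(4, v) = 4.
  Option A: v=79, gcd(4,79)=1 -> changes
  Option B: v=75, gcd(4,75)=1 -> changes
  Option C: v=24, gcd(4,24)=4 -> preserves
  Option D: v=10, gcd(4,10)=2 -> changes
  Option E: v=41, gcd(4,41)=1 -> changes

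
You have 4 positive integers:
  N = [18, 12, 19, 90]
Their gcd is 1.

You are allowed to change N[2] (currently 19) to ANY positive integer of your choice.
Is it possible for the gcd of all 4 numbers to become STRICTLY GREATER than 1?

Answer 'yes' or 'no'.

Current gcd = 1
gcd of all OTHER numbers (without N[2]=19): gcd([18, 12, 90]) = 6
The new gcd after any change is gcd(6, new_value).
This can be at most 6.
Since 6 > old gcd 1, the gcd CAN increase (e.g., set N[2] = 6).

Answer: yes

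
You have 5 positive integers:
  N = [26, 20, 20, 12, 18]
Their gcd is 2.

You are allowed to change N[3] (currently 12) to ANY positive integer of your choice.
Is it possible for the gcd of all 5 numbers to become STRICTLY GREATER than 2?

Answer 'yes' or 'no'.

Answer: no

Derivation:
Current gcd = 2
gcd of all OTHER numbers (without N[3]=12): gcd([26, 20, 20, 18]) = 2
The new gcd after any change is gcd(2, new_value).
This can be at most 2.
Since 2 = old gcd 2, the gcd can only stay the same or decrease.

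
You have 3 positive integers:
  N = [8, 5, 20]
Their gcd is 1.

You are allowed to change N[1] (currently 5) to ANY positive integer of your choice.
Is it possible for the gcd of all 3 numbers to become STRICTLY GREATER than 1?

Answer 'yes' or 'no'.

Answer: yes

Derivation:
Current gcd = 1
gcd of all OTHER numbers (without N[1]=5): gcd([8, 20]) = 4
The new gcd after any change is gcd(4, new_value).
This can be at most 4.
Since 4 > old gcd 1, the gcd CAN increase (e.g., set N[1] = 4).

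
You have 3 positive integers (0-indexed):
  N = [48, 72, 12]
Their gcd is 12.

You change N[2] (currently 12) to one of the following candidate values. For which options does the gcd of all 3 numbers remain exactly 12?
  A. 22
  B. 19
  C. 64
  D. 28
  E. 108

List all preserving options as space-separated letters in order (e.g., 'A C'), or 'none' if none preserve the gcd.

Old gcd = 12; gcd of others (without N[2]) = 24
New gcd for candidate v: gcd(24, v). Preserves old gcd iff gcd(24, v) = 12.
  Option A: v=22, gcd(24,22)=2 -> changes
  Option B: v=19, gcd(24,19)=1 -> changes
  Option C: v=64, gcd(24,64)=8 -> changes
  Option D: v=28, gcd(24,28)=4 -> changes
  Option E: v=108, gcd(24,108)=12 -> preserves

Answer: E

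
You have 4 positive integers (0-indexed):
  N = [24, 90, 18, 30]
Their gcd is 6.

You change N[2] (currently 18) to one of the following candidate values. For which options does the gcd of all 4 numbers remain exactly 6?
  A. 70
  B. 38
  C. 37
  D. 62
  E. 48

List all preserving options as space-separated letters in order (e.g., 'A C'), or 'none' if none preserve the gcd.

Old gcd = 6; gcd of others (without N[2]) = 6
New gcd for candidate v: gcd(6, v). Preserves old gcd iff gcd(6, v) = 6.
  Option A: v=70, gcd(6,70)=2 -> changes
  Option B: v=38, gcd(6,38)=2 -> changes
  Option C: v=37, gcd(6,37)=1 -> changes
  Option D: v=62, gcd(6,62)=2 -> changes
  Option E: v=48, gcd(6,48)=6 -> preserves

Answer: E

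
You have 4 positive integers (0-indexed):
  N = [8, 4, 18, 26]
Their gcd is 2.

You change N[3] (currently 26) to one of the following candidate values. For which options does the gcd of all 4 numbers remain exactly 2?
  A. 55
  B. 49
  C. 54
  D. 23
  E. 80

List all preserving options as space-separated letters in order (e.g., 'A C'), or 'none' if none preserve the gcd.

Answer: C E

Derivation:
Old gcd = 2; gcd of others (without N[3]) = 2
New gcd for candidate v: gcd(2, v). Preserves old gcd iff gcd(2, v) = 2.
  Option A: v=55, gcd(2,55)=1 -> changes
  Option B: v=49, gcd(2,49)=1 -> changes
  Option C: v=54, gcd(2,54)=2 -> preserves
  Option D: v=23, gcd(2,23)=1 -> changes
  Option E: v=80, gcd(2,80)=2 -> preserves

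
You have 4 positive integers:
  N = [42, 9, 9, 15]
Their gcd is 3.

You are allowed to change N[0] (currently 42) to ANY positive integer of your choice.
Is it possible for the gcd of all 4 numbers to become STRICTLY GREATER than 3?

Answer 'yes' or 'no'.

Answer: no

Derivation:
Current gcd = 3
gcd of all OTHER numbers (without N[0]=42): gcd([9, 9, 15]) = 3
The new gcd after any change is gcd(3, new_value).
This can be at most 3.
Since 3 = old gcd 3, the gcd can only stay the same or decrease.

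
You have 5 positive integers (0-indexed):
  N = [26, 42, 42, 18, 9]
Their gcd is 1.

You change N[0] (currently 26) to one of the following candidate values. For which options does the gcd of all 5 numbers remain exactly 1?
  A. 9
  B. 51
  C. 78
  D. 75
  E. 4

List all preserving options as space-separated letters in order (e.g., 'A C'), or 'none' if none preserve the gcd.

Answer: E

Derivation:
Old gcd = 1; gcd of others (without N[0]) = 3
New gcd for candidate v: gcd(3, v). Preserves old gcd iff gcd(3, v) = 1.
  Option A: v=9, gcd(3,9)=3 -> changes
  Option B: v=51, gcd(3,51)=3 -> changes
  Option C: v=78, gcd(3,78)=3 -> changes
  Option D: v=75, gcd(3,75)=3 -> changes
  Option E: v=4, gcd(3,4)=1 -> preserves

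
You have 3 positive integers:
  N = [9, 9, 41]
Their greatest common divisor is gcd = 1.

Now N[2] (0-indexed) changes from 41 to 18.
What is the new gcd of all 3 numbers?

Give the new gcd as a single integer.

Answer: 9

Derivation:
Numbers: [9, 9, 41], gcd = 1
Change: index 2, 41 -> 18
gcd of the OTHER numbers (without index 2): gcd([9, 9]) = 9
New gcd = gcd(g_others, new_val) = gcd(9, 18) = 9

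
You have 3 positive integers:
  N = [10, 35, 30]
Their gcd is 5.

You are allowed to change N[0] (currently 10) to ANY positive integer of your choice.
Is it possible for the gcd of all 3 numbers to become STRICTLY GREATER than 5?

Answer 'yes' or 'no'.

Current gcd = 5
gcd of all OTHER numbers (without N[0]=10): gcd([35, 30]) = 5
The new gcd after any change is gcd(5, new_value).
This can be at most 5.
Since 5 = old gcd 5, the gcd can only stay the same or decrease.

Answer: no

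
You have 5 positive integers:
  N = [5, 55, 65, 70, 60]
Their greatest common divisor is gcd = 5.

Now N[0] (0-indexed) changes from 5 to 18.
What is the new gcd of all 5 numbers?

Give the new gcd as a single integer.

Numbers: [5, 55, 65, 70, 60], gcd = 5
Change: index 0, 5 -> 18
gcd of the OTHER numbers (without index 0): gcd([55, 65, 70, 60]) = 5
New gcd = gcd(g_others, new_val) = gcd(5, 18) = 1

Answer: 1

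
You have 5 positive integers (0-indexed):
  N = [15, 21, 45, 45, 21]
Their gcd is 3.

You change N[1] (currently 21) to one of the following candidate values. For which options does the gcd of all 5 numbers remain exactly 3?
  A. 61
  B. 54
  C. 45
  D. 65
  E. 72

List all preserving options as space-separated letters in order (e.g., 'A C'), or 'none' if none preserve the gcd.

Answer: B C E

Derivation:
Old gcd = 3; gcd of others (without N[1]) = 3
New gcd for candidate v: gcd(3, v). Preserves old gcd iff gcd(3, v) = 3.
  Option A: v=61, gcd(3,61)=1 -> changes
  Option B: v=54, gcd(3,54)=3 -> preserves
  Option C: v=45, gcd(3,45)=3 -> preserves
  Option D: v=65, gcd(3,65)=1 -> changes
  Option E: v=72, gcd(3,72)=3 -> preserves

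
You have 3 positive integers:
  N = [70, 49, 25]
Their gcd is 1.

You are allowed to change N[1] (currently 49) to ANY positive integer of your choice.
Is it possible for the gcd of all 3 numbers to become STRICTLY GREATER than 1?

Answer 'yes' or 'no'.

Answer: yes

Derivation:
Current gcd = 1
gcd of all OTHER numbers (without N[1]=49): gcd([70, 25]) = 5
The new gcd after any change is gcd(5, new_value).
This can be at most 5.
Since 5 > old gcd 1, the gcd CAN increase (e.g., set N[1] = 5).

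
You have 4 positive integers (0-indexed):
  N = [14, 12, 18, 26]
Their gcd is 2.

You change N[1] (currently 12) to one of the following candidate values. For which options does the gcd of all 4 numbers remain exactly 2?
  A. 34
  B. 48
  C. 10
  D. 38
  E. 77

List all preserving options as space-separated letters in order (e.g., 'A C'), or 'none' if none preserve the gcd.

Old gcd = 2; gcd of others (without N[1]) = 2
New gcd for candidate v: gcd(2, v). Preserves old gcd iff gcd(2, v) = 2.
  Option A: v=34, gcd(2,34)=2 -> preserves
  Option B: v=48, gcd(2,48)=2 -> preserves
  Option C: v=10, gcd(2,10)=2 -> preserves
  Option D: v=38, gcd(2,38)=2 -> preserves
  Option E: v=77, gcd(2,77)=1 -> changes

Answer: A B C D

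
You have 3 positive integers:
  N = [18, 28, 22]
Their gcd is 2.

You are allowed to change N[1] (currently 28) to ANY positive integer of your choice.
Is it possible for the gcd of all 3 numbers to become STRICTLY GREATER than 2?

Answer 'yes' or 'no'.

Current gcd = 2
gcd of all OTHER numbers (without N[1]=28): gcd([18, 22]) = 2
The new gcd after any change is gcd(2, new_value).
This can be at most 2.
Since 2 = old gcd 2, the gcd can only stay the same or decrease.

Answer: no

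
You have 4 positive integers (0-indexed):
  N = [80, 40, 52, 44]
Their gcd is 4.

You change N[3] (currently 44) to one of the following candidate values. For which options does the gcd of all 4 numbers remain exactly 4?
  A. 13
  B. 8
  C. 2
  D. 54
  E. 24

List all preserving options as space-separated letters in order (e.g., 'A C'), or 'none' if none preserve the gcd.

Old gcd = 4; gcd of others (without N[3]) = 4
New gcd for candidate v: gcd(4, v). Preserves old gcd iff gcd(4, v) = 4.
  Option A: v=13, gcd(4,13)=1 -> changes
  Option B: v=8, gcd(4,8)=4 -> preserves
  Option C: v=2, gcd(4,2)=2 -> changes
  Option D: v=54, gcd(4,54)=2 -> changes
  Option E: v=24, gcd(4,24)=4 -> preserves

Answer: B E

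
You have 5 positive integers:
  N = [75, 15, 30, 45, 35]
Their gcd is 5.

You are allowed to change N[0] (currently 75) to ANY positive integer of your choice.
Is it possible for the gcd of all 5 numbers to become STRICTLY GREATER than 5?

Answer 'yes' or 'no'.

Current gcd = 5
gcd of all OTHER numbers (without N[0]=75): gcd([15, 30, 45, 35]) = 5
The new gcd after any change is gcd(5, new_value).
This can be at most 5.
Since 5 = old gcd 5, the gcd can only stay the same or decrease.

Answer: no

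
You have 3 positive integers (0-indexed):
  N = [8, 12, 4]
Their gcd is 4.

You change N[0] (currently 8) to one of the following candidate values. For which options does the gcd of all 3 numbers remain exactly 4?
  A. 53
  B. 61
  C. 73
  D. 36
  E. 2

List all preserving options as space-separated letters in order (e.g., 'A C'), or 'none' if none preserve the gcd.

Answer: D

Derivation:
Old gcd = 4; gcd of others (without N[0]) = 4
New gcd for candidate v: gcd(4, v). Preserves old gcd iff gcd(4, v) = 4.
  Option A: v=53, gcd(4,53)=1 -> changes
  Option B: v=61, gcd(4,61)=1 -> changes
  Option C: v=73, gcd(4,73)=1 -> changes
  Option D: v=36, gcd(4,36)=4 -> preserves
  Option E: v=2, gcd(4,2)=2 -> changes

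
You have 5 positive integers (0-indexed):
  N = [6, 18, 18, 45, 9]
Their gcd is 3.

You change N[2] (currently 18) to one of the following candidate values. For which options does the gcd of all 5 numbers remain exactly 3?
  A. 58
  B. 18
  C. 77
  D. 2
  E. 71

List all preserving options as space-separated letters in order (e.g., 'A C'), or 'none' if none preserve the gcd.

Old gcd = 3; gcd of others (without N[2]) = 3
New gcd for candidate v: gcd(3, v). Preserves old gcd iff gcd(3, v) = 3.
  Option A: v=58, gcd(3,58)=1 -> changes
  Option B: v=18, gcd(3,18)=3 -> preserves
  Option C: v=77, gcd(3,77)=1 -> changes
  Option D: v=2, gcd(3,2)=1 -> changes
  Option E: v=71, gcd(3,71)=1 -> changes

Answer: B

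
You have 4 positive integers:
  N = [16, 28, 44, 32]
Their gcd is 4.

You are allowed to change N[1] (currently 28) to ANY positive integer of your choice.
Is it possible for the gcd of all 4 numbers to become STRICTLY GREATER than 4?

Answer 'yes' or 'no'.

Answer: no

Derivation:
Current gcd = 4
gcd of all OTHER numbers (without N[1]=28): gcd([16, 44, 32]) = 4
The new gcd after any change is gcd(4, new_value).
This can be at most 4.
Since 4 = old gcd 4, the gcd can only stay the same or decrease.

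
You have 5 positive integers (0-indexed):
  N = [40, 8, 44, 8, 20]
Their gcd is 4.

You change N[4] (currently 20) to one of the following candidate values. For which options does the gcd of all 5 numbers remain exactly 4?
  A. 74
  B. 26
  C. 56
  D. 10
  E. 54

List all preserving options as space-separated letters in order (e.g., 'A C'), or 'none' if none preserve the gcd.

Old gcd = 4; gcd of others (without N[4]) = 4
New gcd for candidate v: gcd(4, v). Preserves old gcd iff gcd(4, v) = 4.
  Option A: v=74, gcd(4,74)=2 -> changes
  Option B: v=26, gcd(4,26)=2 -> changes
  Option C: v=56, gcd(4,56)=4 -> preserves
  Option D: v=10, gcd(4,10)=2 -> changes
  Option E: v=54, gcd(4,54)=2 -> changes

Answer: C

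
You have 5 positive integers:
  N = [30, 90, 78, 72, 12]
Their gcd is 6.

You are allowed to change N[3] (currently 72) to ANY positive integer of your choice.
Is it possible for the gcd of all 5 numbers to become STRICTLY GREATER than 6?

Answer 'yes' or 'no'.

Current gcd = 6
gcd of all OTHER numbers (without N[3]=72): gcd([30, 90, 78, 12]) = 6
The new gcd after any change is gcd(6, new_value).
This can be at most 6.
Since 6 = old gcd 6, the gcd can only stay the same or decrease.

Answer: no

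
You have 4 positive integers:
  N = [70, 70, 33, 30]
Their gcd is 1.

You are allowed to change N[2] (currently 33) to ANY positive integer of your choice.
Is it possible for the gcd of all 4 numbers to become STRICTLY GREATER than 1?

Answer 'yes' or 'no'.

Current gcd = 1
gcd of all OTHER numbers (without N[2]=33): gcd([70, 70, 30]) = 10
The new gcd after any change is gcd(10, new_value).
This can be at most 10.
Since 10 > old gcd 1, the gcd CAN increase (e.g., set N[2] = 10).

Answer: yes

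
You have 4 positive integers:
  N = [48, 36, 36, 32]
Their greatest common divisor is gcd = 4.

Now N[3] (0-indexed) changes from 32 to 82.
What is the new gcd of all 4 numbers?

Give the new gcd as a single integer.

Numbers: [48, 36, 36, 32], gcd = 4
Change: index 3, 32 -> 82
gcd of the OTHER numbers (without index 3): gcd([48, 36, 36]) = 12
New gcd = gcd(g_others, new_val) = gcd(12, 82) = 2

Answer: 2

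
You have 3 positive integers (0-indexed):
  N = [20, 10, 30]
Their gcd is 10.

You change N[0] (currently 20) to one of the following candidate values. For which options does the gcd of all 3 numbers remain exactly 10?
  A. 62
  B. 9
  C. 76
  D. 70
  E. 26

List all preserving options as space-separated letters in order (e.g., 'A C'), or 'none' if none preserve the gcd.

Old gcd = 10; gcd of others (without N[0]) = 10
New gcd for candidate v: gcd(10, v). Preserves old gcd iff gcd(10, v) = 10.
  Option A: v=62, gcd(10,62)=2 -> changes
  Option B: v=9, gcd(10,9)=1 -> changes
  Option C: v=76, gcd(10,76)=2 -> changes
  Option D: v=70, gcd(10,70)=10 -> preserves
  Option E: v=26, gcd(10,26)=2 -> changes

Answer: D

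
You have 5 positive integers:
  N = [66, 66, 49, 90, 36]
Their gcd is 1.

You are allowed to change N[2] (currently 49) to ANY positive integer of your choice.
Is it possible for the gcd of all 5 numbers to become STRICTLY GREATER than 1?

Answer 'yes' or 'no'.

Answer: yes

Derivation:
Current gcd = 1
gcd of all OTHER numbers (without N[2]=49): gcd([66, 66, 90, 36]) = 6
The new gcd after any change is gcd(6, new_value).
This can be at most 6.
Since 6 > old gcd 1, the gcd CAN increase (e.g., set N[2] = 6).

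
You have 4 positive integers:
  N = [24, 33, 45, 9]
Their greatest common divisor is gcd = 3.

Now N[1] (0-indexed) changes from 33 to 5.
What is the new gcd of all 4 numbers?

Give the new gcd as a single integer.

Answer: 1

Derivation:
Numbers: [24, 33, 45, 9], gcd = 3
Change: index 1, 33 -> 5
gcd of the OTHER numbers (without index 1): gcd([24, 45, 9]) = 3
New gcd = gcd(g_others, new_val) = gcd(3, 5) = 1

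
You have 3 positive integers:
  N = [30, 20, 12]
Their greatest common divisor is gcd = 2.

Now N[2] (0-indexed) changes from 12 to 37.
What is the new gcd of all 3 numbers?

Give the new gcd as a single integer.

Numbers: [30, 20, 12], gcd = 2
Change: index 2, 12 -> 37
gcd of the OTHER numbers (without index 2): gcd([30, 20]) = 10
New gcd = gcd(g_others, new_val) = gcd(10, 37) = 1

Answer: 1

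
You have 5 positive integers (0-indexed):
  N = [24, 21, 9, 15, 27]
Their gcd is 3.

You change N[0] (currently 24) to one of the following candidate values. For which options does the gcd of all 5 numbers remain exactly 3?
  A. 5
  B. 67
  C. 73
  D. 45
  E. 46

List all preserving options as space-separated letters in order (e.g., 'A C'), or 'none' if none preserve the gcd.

Answer: D

Derivation:
Old gcd = 3; gcd of others (without N[0]) = 3
New gcd for candidate v: gcd(3, v). Preserves old gcd iff gcd(3, v) = 3.
  Option A: v=5, gcd(3,5)=1 -> changes
  Option B: v=67, gcd(3,67)=1 -> changes
  Option C: v=73, gcd(3,73)=1 -> changes
  Option D: v=45, gcd(3,45)=3 -> preserves
  Option E: v=46, gcd(3,46)=1 -> changes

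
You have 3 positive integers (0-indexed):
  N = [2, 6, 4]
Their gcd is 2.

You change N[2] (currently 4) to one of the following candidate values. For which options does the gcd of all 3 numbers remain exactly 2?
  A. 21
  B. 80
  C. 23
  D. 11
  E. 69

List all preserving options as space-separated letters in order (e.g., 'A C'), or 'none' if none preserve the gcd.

Answer: B

Derivation:
Old gcd = 2; gcd of others (without N[2]) = 2
New gcd for candidate v: gcd(2, v). Preserves old gcd iff gcd(2, v) = 2.
  Option A: v=21, gcd(2,21)=1 -> changes
  Option B: v=80, gcd(2,80)=2 -> preserves
  Option C: v=23, gcd(2,23)=1 -> changes
  Option D: v=11, gcd(2,11)=1 -> changes
  Option E: v=69, gcd(2,69)=1 -> changes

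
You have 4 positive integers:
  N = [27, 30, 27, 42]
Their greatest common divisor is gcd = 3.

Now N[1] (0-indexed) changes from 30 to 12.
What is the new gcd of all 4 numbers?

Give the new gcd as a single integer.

Answer: 3

Derivation:
Numbers: [27, 30, 27, 42], gcd = 3
Change: index 1, 30 -> 12
gcd of the OTHER numbers (without index 1): gcd([27, 27, 42]) = 3
New gcd = gcd(g_others, new_val) = gcd(3, 12) = 3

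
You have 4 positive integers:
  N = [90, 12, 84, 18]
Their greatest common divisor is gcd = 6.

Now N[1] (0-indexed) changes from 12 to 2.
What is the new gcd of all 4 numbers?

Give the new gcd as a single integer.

Answer: 2

Derivation:
Numbers: [90, 12, 84, 18], gcd = 6
Change: index 1, 12 -> 2
gcd of the OTHER numbers (without index 1): gcd([90, 84, 18]) = 6
New gcd = gcd(g_others, new_val) = gcd(6, 2) = 2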